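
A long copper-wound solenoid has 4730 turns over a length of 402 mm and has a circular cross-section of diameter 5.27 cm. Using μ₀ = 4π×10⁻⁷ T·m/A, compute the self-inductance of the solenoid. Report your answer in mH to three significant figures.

A = π(d/2)² = π(2.635×10^-2 m)² = 2.181×10^-3 m².
For a long solenoid, L = μ₀N²A/ℓ.
L = (4π×10⁻⁷)(4730)²(2.181×10^-3)/(0.402 m) = 0.1526 H.

L ≈ 153 mH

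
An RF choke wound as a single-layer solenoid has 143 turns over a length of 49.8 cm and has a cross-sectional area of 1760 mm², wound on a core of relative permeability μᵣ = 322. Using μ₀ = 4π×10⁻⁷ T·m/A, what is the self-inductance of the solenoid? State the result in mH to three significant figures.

L ≈ 29.2 mH

A = 1760 mm² = 1.760×10^-3 m².
For a long solenoid, L = μ₀μᵣN²A/ℓ.
L = (4π×10⁻⁷)(322)(143)²(1.760×10^-3)/(0.498 m) = 2.924×10^-2 H.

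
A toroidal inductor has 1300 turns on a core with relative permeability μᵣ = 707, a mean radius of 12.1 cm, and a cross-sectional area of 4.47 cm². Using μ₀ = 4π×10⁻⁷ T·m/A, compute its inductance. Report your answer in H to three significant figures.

L ≈ 0.883 H

For a thin toroid, L = μ₀μᵣN²A/(2πR).
L = (4π×10⁻⁷)(707)(1300)²(4.470×10^-4) / (2π×0.121 m) = 0.8828 H.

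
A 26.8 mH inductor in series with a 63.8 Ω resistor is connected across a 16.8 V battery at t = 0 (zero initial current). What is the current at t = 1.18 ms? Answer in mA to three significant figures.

τ = L/R = 2.680×10^-2/63.8 = 4.201×10^-4 s; final current I_∞ = ε/R = 16.8/63.8 = 0.2633 A.
I(t) = I_∞(1 − e^(−t/τ)) with t/τ = 2.809.
I = (0.2633)(1 − e^(−2.809)) = 0.24746 A.

I ≈ 247 mA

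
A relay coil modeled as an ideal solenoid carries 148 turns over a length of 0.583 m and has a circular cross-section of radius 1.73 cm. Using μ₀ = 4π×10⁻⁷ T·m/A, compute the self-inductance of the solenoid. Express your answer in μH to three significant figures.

A = πr² = π(1.730×10^-2 m)² = 9.402×10^-4 m².
For a long solenoid, L = μ₀N²A/ℓ.
L = (4π×10⁻⁷)(148)²(9.402×10^-4)/(0.583 m) = 4.439×10^-5 H.

L ≈ 44.4 μH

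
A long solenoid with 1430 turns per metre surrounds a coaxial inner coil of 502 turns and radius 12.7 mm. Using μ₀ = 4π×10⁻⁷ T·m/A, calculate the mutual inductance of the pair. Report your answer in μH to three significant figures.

M ≈ 457 μH

The outer solenoid produces a uniform field B₁ = μ₀n₁I₁ across the inner coil,
so the flux linkage is N₂Φ = N₂B₁A₂ = μ₀n₁N₂A₂·I₁, giving M = μ₀n₁N₂A₂.
A₂ = πr² = π(1.270×10^-2 m)² = 5.067×10^-4 m².
M = (4π×10⁻⁷)(1430)(502)(5.067×10^-4) = 4.571×10^-4 H.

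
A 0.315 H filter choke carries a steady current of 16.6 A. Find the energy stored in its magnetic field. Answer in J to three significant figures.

Stored magnetic energy: U = ½LI².
U = ½(0.315 H)(16.6 A)² = 43.4 J.

U ≈ 43.4 J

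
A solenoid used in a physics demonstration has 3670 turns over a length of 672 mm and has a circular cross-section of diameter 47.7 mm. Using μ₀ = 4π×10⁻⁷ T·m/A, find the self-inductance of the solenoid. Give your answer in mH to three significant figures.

A = π(d/2)² = π(2.385×10^-2 m)² = 1.787×10^-3 m².
For a long solenoid, L = μ₀N²A/ℓ.
L = (4π×10⁻⁷)(3670)²(1.787×10^-3)/(0.672 m) = 4.501×10^-2 H.

L ≈ 45.0 mH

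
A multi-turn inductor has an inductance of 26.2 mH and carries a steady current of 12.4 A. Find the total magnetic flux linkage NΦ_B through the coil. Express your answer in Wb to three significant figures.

NΦ_B ≈ 0.325 Wb

From L = NΦ_B/I, the flux linkage is NΦ_B = LI.
NΦ_B = (2.620×10^-2 H)(12.4 A) = 0.3249 Wb.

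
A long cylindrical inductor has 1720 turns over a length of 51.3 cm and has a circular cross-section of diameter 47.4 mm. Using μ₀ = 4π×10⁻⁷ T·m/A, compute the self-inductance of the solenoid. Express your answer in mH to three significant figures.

L ≈ 12.8 mH

A = π(d/2)² = π(2.370×10^-2 m)² = 1.7646×10^-3 m².
For a long solenoid, L = μ₀N²A/ℓ.
L = (4π×10⁻⁷)(1720)²(1.7646×10^-3)/(0.513 m) = 1.279×10^-2 H.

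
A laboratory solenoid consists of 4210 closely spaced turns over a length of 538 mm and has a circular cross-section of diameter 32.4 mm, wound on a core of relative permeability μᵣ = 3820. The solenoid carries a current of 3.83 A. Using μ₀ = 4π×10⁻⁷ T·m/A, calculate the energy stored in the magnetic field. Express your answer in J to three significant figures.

U ≈ 956 J

A = π(d/2)² = π(1.620×10^-2 m)² = 8.2448×10^-4 m².
L = μ₀μᵣN²A/ℓ = (4π×10⁻⁷)(3820)(4210)²(8.2448×10^-4)/(0.538) = 130.4 H.
U = ½LI² = ½(130.4)(3.83)² = 956.3 J.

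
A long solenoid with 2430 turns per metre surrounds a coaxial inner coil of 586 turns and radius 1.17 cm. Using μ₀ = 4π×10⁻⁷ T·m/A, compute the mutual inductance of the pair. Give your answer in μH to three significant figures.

The outer solenoid produces a uniform field B₁ = μ₀n₁I₁ across the inner coil,
so the flux linkage is N₂Φ = N₂B₁A₂ = μ₀n₁N₂A₂·I₁, giving M = μ₀n₁N₂A₂.
A₂ = πr² = π(1.170×10^-2 m)² = 4.301×10^-4 m².
M = (4π×10⁻⁷)(2430)(586)(4.301×10^-4) = 7.695×10^-4 H.

M ≈ 770 μH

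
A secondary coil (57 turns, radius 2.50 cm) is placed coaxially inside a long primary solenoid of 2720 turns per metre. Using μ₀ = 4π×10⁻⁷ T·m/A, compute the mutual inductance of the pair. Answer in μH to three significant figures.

The outer solenoid produces a uniform field B₁ = μ₀n₁I₁ across the inner coil,
so the flux linkage is N₂Φ = N₂B₁A₂ = μ₀n₁N₂A₂·I₁, giving M = μ₀n₁N₂A₂.
A₂ = πr² = π(2.500×10^-2 m)² = 1.963×10^-3 m².
M = (4π×10⁻⁷)(2720)(57)(1.963×10^-3) = 3.825×10^-4 H.

M ≈ 383 μH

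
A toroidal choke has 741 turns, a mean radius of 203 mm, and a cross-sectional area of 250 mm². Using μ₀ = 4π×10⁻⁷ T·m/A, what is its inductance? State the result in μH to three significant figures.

L ≈ 135 μH

For a thin toroid, L = μ₀N²A/(2πR).
L = (4π×10⁻⁷)(741)²(2.500×10^-4) / (2π×0.203 m) = 1.352×10^-4 H.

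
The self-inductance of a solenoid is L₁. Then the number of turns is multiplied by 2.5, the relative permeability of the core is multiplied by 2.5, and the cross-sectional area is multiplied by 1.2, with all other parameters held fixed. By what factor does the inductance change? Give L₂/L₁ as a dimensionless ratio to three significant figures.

L₂/L₁ = 18.8

For a solenoid, L ∝ μᵣN²A/ℓ.
L₂/L₁ = (2.5)^2 × (2.5) × (1.2) = 18.8.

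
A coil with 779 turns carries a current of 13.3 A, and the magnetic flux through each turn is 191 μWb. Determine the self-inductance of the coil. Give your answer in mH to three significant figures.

Self-inductance is defined by L = NΦ_B/I (flux linkage over current).
L = (779)(1.910×10^-4 Wb)/(13.3 A) = 1.119×10^-2 H.

L ≈ 11.2 mH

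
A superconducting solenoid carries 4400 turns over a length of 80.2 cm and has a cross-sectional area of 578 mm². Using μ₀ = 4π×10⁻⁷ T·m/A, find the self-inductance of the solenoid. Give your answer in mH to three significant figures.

A = 578 mm² = 5.780×10^-4 m².
For a long solenoid, L = μ₀N²A/ℓ.
L = (4π×10⁻⁷)(4400)²(5.780×10^-4)/(0.802 m) = 1.753×10^-2 H.

L ≈ 17.5 mH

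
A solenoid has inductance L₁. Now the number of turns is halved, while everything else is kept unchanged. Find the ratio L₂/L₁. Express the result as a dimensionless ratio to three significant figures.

L₂/L₁ = 0.250

For a solenoid, L ∝ μᵣN²A/ℓ.
L₂/L₁ = (0.5)^2 = 0.250.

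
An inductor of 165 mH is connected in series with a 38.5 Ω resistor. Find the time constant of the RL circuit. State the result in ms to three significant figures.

τ ≈ 4.29 ms

τ = L/R = (0.165 H)/(38.5 Ω) = 4.286×10^-3 s.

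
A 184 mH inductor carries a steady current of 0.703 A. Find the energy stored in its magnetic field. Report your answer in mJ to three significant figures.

U ≈ 45.5 mJ

Stored magnetic energy: U = ½LI².
U = ½(0.184 H)(0.703 A)² = 4.547×10^-2 J.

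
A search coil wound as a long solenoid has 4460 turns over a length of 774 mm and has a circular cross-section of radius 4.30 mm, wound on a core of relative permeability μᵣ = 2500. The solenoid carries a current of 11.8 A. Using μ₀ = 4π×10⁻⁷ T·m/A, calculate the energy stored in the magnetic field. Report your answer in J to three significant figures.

A = πr² = π(4.300×10^-3 m)² = 5.809×10^-5 m².
L = μ₀μᵣN²A/ℓ = (4π×10⁻⁷)(2500)(4460)²(5.809×10^-5)/(0.774) = 4.69 H.
U = ½LI² = ½(4.69)(11.8)² = 326.5 J.

U ≈ 327 J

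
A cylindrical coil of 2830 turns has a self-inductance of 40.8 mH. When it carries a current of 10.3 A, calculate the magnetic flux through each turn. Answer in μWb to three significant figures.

Φ_B ≈ 148 μWb

From L = NΦ_B/I, the flux per turn is Φ_B = LI/N.
Φ_B = (4.080×10^-2 H)(10.3 A)/2830 = 1.4849×10^-4 Wb.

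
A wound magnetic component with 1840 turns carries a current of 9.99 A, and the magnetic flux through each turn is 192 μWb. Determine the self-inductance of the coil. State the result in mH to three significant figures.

L ≈ 35.4 mH

Self-inductance is defined by L = NΦ_B/I (flux linkage over current).
L = (1840)(1.920×10^-4 Wb)/(9.99 A) = 3.536×10^-2 H.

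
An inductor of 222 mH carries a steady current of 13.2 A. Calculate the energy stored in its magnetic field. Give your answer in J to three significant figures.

Stored magnetic energy: U = ½LI².
U = ½(0.222 H)(13.2 A)² = 19.34 J.

U ≈ 19.3 J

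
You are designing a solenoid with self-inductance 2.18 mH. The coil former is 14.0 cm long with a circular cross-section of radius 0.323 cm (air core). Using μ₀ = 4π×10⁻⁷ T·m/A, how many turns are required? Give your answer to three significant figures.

A = πr² = π(3.230×10^-3 m)² = 3.278×10^-5 m².
From L = μ₀N²A/ℓ, N = √(Lℓ / (μ₀A)).
N = √[(2.180×10^-3)(0.14) / ((4π×10⁻⁷)×3.278×10^-5)] = √(7.410×10^6) ≈ 2722.1.

N ≈ 2720 turns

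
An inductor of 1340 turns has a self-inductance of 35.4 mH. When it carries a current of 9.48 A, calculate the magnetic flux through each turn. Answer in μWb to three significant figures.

Φ_B ≈ 250 μWb

From L = NΦ_B/I, the flux per turn is Φ_B = LI/N.
Φ_B = (3.540×10^-2 H)(9.48 A)/1340 = 2.504×10^-4 Wb.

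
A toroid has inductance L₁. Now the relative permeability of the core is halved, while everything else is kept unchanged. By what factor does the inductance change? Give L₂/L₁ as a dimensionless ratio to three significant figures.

For a toroid, L ∝ μᵣN²A/R.
L₂/L₁ = (0.5) = 0.500.

L₂/L₁ = 0.500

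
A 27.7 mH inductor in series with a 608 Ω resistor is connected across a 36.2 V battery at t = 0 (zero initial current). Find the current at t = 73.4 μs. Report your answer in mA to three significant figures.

τ = L/R = 2.770×10^-2/608 = 4.556×10^-5 s; final current I_∞ = ε/R = 36.2/608 = 5.954×10^-2 A.
I(t) = I_∞(1 − e^(−t/τ)) with t/τ = 1.611.
I = (5.954×10^-2)(1 − e^(−1.611)) = 4.765×10^-2 A.

I ≈ 47.7 mA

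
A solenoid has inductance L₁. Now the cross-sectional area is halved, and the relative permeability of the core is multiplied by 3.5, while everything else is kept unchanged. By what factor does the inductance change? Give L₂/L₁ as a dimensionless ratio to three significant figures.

For a solenoid, L ∝ μᵣN²A/ℓ.
L₂/L₁ = (0.5) × (3.5) = 1.75.

L₂/L₁ = 1.75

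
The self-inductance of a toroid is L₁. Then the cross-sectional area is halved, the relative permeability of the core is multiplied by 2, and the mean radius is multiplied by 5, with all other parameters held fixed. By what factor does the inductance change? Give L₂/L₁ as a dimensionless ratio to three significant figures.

For a toroid, L ∝ μᵣN²A/R.
L₂/L₁ = (0.5) × (2) × (5)^-1 = 0.200.

L₂/L₁ = 0.200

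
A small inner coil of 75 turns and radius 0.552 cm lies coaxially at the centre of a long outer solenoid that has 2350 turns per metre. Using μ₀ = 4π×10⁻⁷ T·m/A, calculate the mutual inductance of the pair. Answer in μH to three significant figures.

M ≈ 21.2 μH

The outer solenoid produces a uniform field B₁ = μ₀n₁I₁ across the inner coil,
so the flux linkage is N₂Φ = N₂B₁A₂ = μ₀n₁N₂A₂·I₁, giving M = μ₀n₁N₂A₂.
A₂ = πr² = π(5.520×10^-3 m)² = 9.573×10^-5 m².
M = (4π×10⁻⁷)(2350)(75)(9.573×10^-5) = 2.120×10^-5 H.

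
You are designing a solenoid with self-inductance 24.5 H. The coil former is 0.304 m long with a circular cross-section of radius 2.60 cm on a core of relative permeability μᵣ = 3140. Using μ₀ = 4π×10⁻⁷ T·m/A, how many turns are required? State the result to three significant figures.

A = πr² = π(2.600×10^-2 m)² = 2.124×10^-3 m².
From L = μ₀μᵣN²A/ℓ, N = √(Lℓ / (μ₀μᵣA)).
N = √[(24.5)(0.304) / ((4π×10⁻⁷)(3140)×2.124×10^-3)] = √(8.888×10^5) ≈ 942.8.

N ≈ 943 turns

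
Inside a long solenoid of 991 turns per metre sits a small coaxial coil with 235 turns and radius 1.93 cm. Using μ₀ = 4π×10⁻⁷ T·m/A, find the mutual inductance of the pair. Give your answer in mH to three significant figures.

The outer solenoid produces a uniform field B₁ = μ₀n₁I₁ across the inner coil,
so the flux linkage is N₂Φ = N₂B₁A₂ = μ₀n₁N₂A₂·I₁, giving M = μ₀n₁N₂A₂.
A₂ = πr² = π(1.930×10^-2 m)² = 1.170×10^-3 m².
M = (4π×10⁻⁷)(991)(235)(1.170×10^-3) = 3.4246×10^-4 H.

M ≈ 0.342 mH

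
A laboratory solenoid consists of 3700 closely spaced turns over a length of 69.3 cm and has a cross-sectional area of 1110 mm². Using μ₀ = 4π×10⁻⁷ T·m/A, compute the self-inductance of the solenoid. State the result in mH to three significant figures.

L ≈ 27.6 mH

A = 1110 mm² = 1.110×10^-3 m².
For a long solenoid, L = μ₀N²A/ℓ.
L = (4π×10⁻⁷)(3700)²(1.110×10^-3)/(0.693 m) = 2.756×10^-2 H.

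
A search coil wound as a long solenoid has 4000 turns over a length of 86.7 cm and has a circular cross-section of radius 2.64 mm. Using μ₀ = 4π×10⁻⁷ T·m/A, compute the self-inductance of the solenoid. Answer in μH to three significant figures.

L ≈ 508 μH

A = πr² = π(2.640×10^-3 m)² = 2.190×10^-5 m².
For a long solenoid, L = μ₀N²A/ℓ.
L = (4π×10⁻⁷)(4000)²(2.190×10^-5)/(0.867 m) = 5.078×10^-4 H.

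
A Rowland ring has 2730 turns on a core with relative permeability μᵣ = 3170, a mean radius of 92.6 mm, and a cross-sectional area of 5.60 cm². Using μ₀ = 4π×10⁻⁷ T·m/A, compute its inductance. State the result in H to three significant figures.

L ≈ 28.6 H

For a thin toroid, L = μ₀μᵣN²A/(2πR).
L = (4π×10⁻⁷)(3170)(2730)²(5.600×10^-4) / (2π×9.260×10^-2 m) = 28.58 H.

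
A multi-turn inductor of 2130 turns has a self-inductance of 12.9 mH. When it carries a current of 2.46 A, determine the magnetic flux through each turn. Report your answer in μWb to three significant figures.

From L = NΦ_B/I, the flux per turn is Φ_B = LI/N.
Φ_B = (1.290×10^-2 H)(2.46 A)/2130 = 1.490×10^-5 Wb.

Φ_B ≈ 14.9 μWb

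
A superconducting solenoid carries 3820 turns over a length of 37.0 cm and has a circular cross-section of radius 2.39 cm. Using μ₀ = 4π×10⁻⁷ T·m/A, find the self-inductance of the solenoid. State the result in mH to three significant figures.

L ≈ 88.9 mH

A = πr² = π(2.390×10^-2 m)² = 1.7945×10^-3 m².
For a long solenoid, L = μ₀N²A/ℓ.
L = (4π×10⁻⁷)(3820)²(1.7945×10^-3)/(0.37 m) = 8.894×10^-2 H.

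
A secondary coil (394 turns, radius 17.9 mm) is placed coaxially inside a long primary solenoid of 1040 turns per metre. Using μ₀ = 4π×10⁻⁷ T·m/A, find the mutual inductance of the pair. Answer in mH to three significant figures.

The outer solenoid produces a uniform field B₁ = μ₀n₁I₁ across the inner coil,
so the flux linkage is N₂Φ = N₂B₁A₂ = μ₀n₁N₂A₂·I₁, giving M = μ₀n₁N₂A₂.
A₂ = πr² = π(1.790×10^-2 m)² = 1.007×10^-3 m².
M = (4π×10⁻⁷)(1040)(394)(1.007×10^-3) = 5.183×10^-4 H.

M ≈ 0.518 mH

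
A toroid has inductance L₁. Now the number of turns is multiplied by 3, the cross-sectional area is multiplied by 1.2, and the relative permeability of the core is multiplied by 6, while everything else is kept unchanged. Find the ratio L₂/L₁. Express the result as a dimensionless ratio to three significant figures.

L₂/L₁ = 64.8

For a toroid, L ∝ μᵣN²A/R.
L₂/L₁ = (3)^2 × (1.2) × (6) = 64.8.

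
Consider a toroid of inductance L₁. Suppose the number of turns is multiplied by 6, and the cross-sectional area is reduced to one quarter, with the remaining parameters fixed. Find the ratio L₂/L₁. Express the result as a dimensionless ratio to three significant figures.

L₂/L₁ = 9.00

For a toroid, L ∝ μᵣN²A/R.
L₂/L₁ = (6)^2 × (0.25) = 9.00.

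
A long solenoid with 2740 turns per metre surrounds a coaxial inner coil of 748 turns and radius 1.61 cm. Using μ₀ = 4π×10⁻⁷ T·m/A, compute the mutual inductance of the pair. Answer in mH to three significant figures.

M ≈ 2.10 mH

The outer solenoid produces a uniform field B₁ = μ₀n₁I₁ across the inner coil,
so the flux linkage is N₂Φ = N₂B₁A₂ = μ₀n₁N₂A₂·I₁, giving M = μ₀n₁N₂A₂.
A₂ = πr² = π(1.610×10^-2 m)² = 8.143×10^-4 m².
M = (4π×10⁻⁷)(2740)(748)(8.143×10^-4) = 2.097×10^-3 H.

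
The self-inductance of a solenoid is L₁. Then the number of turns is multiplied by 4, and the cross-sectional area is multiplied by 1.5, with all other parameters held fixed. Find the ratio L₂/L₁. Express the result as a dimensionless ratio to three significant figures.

L₂/L₁ = 24.0

For a solenoid, L ∝ μᵣN²A/ℓ.
L₂/L₁ = (4)^2 × (1.5) = 24.0.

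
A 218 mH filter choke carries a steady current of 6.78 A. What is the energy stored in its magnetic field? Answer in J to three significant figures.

U ≈ 5.01 J

Stored magnetic energy: U = ½LI².
U = ½(0.218 H)(6.78 A)² = 5.011 J.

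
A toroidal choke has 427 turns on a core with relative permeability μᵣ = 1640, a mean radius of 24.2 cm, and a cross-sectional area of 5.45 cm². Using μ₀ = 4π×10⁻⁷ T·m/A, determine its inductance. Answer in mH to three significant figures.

L ≈ 135 mH

For a thin toroid, L = μ₀μᵣN²A/(2πR).
L = (4π×10⁻⁷)(1640)(427)²(5.450×10^-4) / (2π×0.242 m) = 0.1347 H.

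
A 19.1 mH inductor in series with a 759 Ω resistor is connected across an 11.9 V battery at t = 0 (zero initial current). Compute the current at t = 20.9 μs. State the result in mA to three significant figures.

τ = L/R = 1.910×10^-2/759 = 2.516×10^-5 s; final current I_∞ = ε/R = 11.9/759 = 1.568×10^-2 A.
I(t) = I_∞(1 − e^(−t/τ)) with t/τ = 0.831.
I = (1.568×10^-2)(1 − e^(−0.831)) = 8.846×10^-3 A.

I ≈ 8.85 mA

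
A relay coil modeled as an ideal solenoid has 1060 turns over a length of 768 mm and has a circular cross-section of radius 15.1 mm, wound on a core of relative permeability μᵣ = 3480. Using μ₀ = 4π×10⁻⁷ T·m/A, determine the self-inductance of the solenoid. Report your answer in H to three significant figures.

A = πr² = π(1.510×10^-2 m)² = 7.163×10^-4 m².
For a long solenoid, L = μ₀μᵣN²A/ℓ.
L = (4π×10⁻⁷)(3480)(1060)²(7.163×10^-4)/(0.768 m) = 4.583 H.

L ≈ 4.58 H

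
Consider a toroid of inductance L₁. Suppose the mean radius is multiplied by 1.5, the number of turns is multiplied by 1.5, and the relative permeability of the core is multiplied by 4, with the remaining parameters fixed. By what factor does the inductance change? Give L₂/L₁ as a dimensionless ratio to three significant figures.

L₂/L₁ = 6.00

For a toroid, L ∝ μᵣN²A/R.
L₂/L₁ = (1.5)^-1 × (1.5)^2 × (4) = 6.00.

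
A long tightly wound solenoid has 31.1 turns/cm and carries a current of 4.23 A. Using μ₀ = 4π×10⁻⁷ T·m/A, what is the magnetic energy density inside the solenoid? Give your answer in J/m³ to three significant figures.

u ≈ 109 J/m³

B = μ₀nI = (4π×10⁻⁷)(3.110×10^3)(4.23) = 1.653×10^-2 T.
u = B²/(2μ₀) = (1.653×10^-2)²/(2×4π×10⁻⁷) = 108.7 J/m³.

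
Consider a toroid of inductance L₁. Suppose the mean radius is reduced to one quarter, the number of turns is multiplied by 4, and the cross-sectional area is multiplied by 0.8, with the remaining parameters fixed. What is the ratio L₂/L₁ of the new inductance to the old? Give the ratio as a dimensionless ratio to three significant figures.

L₂/L₁ = 51.2

For a toroid, L ∝ μᵣN²A/R.
L₂/L₁ = (0.25)^-1 × (4)^2 × (0.8) = 51.2.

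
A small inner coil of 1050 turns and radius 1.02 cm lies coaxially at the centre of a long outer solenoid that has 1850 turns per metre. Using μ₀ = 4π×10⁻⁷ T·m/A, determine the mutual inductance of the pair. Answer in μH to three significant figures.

M ≈ 798 μH

The outer solenoid produces a uniform field B₁ = μ₀n₁I₁ across the inner coil,
so the flux linkage is N₂Φ = N₂B₁A₂ = μ₀n₁N₂A₂·I₁, giving M = μ₀n₁N₂A₂.
A₂ = πr² = π(1.020×10^-2 m)² = 3.269×10^-4 m².
M = (4π×10⁻⁷)(1850)(1050)(3.269×10^-4) = 7.978×10^-4 H.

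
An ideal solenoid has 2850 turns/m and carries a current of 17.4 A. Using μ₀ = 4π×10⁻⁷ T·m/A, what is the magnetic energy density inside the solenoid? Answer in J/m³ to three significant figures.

B = μ₀nI = (4π×10⁻⁷)(2.850×10^3)(17.4) = 6.232×10^-2 T.
u = B²/(2μ₀) = (6.232×10^-2)²/(2×4π×10⁻⁷) = 1.545×10^3 J/m³.

u ≈ 1550 J/m³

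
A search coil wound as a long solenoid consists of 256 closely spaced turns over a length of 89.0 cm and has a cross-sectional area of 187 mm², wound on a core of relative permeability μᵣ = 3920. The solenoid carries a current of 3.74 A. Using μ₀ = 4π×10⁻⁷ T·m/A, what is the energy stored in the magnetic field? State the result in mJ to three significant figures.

U ≈ 474 mJ

A = 187 mm² = 1.870×10^-4 m².
L = μ₀μᵣN²A/ℓ = (4π×10⁻⁷)(3920)(256)²(1.870×10^-4)/(0.89) = 6.783×10^-2 H.
U = ½LI² = ½(6.783×10^-2)(3.74)² = 0.4744 J.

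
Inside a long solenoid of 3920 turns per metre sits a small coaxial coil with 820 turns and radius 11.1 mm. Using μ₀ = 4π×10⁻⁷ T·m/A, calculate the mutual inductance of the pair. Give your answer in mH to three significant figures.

M ≈ 1.56 mH

The outer solenoid produces a uniform field B₁ = μ₀n₁I₁ across the inner coil,
so the flux linkage is N₂Φ = N₂B₁A₂ = μ₀n₁N₂A₂·I₁, giving M = μ₀n₁N₂A₂.
A₂ = πr² = π(1.110×10^-2 m)² = 3.871×10^-4 m².
M = (4π×10⁻⁷)(3920)(820)(3.871×10^-4) = 1.564×10^-3 H.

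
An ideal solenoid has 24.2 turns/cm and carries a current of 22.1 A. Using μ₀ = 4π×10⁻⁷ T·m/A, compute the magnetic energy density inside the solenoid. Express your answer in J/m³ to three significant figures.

u ≈ 1800 J/m³

B = μ₀nI = (4π×10⁻⁷)(2.420×10^3)(22.1) = 6.721×10^-2 T.
u = B²/(2μ₀) = (6.721×10^-2)²/(2×4π×10⁻⁷) = 1.797×10^3 J/m³.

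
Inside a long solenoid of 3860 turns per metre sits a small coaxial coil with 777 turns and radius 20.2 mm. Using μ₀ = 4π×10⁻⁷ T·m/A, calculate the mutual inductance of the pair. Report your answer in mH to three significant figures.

M ≈ 4.83 mH

The outer solenoid produces a uniform field B₁ = μ₀n₁I₁ across the inner coil,
so the flux linkage is N₂Φ = N₂B₁A₂ = μ₀n₁N₂A₂·I₁, giving M = μ₀n₁N₂A₂.
A₂ = πr² = π(2.020×10^-2 m)² = 1.282×10^-3 m².
M = (4π×10⁻⁷)(3860)(777)(1.282×10^-3) = 4.831×10^-3 H.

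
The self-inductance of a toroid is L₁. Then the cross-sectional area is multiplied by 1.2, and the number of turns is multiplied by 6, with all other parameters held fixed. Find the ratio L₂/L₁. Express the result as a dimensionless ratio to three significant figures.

L₂/L₁ = 43.2

For a toroid, L ∝ μᵣN²A/R.
L₂/L₁ = (1.2) × (6)^2 = 43.2.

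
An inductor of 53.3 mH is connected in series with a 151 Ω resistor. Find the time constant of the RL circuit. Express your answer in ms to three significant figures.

τ ≈ 0.353 ms

τ = L/R = (5.330×10^-2 H)/(151 Ω) = 3.530×10^-4 s.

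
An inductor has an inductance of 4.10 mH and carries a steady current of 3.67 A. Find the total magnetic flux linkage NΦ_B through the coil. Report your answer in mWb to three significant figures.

From L = NΦ_B/I, the flux linkage is NΦ_B = LI.
NΦ_B = (4.100×10^-3 H)(3.67 A) = 1.5047×10^-2 Wb.

NΦ_B ≈ 15.0 mWb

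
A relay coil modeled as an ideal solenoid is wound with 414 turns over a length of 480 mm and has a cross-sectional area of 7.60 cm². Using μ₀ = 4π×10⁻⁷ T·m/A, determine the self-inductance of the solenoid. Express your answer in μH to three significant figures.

L ≈ 341 μH

A = 7.60 cm² = 7.600×10^-4 m².
For a long solenoid, L = μ₀N²A/ℓ.
L = (4π×10⁻⁷)(414)²(7.600×10^-4)/(0.48 m) = 3.410×10^-4 H.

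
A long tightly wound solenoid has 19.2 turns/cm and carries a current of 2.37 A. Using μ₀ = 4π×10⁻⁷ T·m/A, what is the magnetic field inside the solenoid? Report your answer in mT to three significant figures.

B ≈ 5.72 mT

Inside a long solenoid, B = μ₀nI.
B = (4π×10⁻⁷)(1.920×10^3 m⁻¹)(2.37 A) = 5.718×10^-3 T.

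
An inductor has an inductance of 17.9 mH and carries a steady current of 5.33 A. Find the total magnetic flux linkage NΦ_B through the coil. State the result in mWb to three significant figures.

NΦ_B ≈ 95.4 mWb

From L = NΦ_B/I, the flux linkage is NΦ_B = LI.
NΦ_B = (1.790×10^-2 H)(5.33 A) = 9.541×10^-2 Wb.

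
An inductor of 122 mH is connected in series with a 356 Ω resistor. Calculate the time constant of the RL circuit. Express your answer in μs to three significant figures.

τ = L/R = (0.122 H)/(356 Ω) = 3.427×10^-4 s.

τ ≈ 343 μs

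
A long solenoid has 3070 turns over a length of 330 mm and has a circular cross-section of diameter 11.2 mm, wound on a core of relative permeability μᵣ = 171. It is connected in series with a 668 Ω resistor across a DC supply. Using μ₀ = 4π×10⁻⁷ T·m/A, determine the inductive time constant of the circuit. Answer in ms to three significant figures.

A = π(d/2)² = π(5.600×10^-3 m)² = 9.852×10^-5 m².
L = μ₀μᵣN²A/ℓ = (4π×10⁻⁷)(171)(3070)²(9.852×10^-5)/(0.33) = 0.6046 H.
τ = L/R = (0.6046)/(668) = 9.051×10^-4 s.

τ ≈ 0.905 ms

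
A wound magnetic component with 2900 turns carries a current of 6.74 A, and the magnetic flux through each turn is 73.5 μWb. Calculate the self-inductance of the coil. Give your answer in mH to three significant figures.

L ≈ 31.6 mH

Self-inductance is defined by L = NΦ_B/I (flux linkage over current).
L = (2900)(7.350×10^-5 Wb)/(6.74 A) = 3.162×10^-2 H.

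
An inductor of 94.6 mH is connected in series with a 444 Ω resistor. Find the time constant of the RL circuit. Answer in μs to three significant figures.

τ = L/R = (9.460×10^-2 H)/(444 Ω) = 2.131×10^-4 s.

τ ≈ 213 μs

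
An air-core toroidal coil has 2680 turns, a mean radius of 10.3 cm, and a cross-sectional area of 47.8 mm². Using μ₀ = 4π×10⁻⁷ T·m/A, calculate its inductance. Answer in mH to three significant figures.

L ≈ 0.667 mH

For a thin toroid, L = μ₀N²A/(2πR).
L = (4π×10⁻⁷)(2680)²(4.780×10^-5) / (2π×0.103 m) = 6.666×10^-4 H.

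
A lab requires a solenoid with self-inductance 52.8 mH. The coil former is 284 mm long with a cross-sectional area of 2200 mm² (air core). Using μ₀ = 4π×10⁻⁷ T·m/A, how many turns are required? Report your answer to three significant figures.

A = 2200 mm² = 2.200×10^-3 m².
From L = μ₀N²A/ℓ, N = √(Lℓ / (μ₀A)).
N = √[(5.280×10^-2)(0.284) / ((4π×10⁻⁷)×2.200×10^-3)] = √(5.424×10^6) ≈ 2328.9.

N ≈ 2330 turns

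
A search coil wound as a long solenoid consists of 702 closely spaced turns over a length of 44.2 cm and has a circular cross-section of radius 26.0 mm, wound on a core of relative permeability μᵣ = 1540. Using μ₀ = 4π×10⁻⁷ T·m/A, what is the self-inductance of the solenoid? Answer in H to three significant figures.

A = πr² = π(2.600×10^-2 m)² = 2.124×10^-3 m².
For a long solenoid, L = μ₀μᵣN²A/ℓ.
L = (4π×10⁻⁷)(1540)(702)²(2.124×10^-3)/(0.442 m) = 4.582 H.

L ≈ 4.58 H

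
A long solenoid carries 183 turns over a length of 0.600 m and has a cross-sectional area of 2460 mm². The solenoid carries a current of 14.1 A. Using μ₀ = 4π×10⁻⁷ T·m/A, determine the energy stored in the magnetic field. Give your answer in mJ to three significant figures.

A = 2460 mm² = 2.460×10^-3 m².
L = μ₀N²A/ℓ = (4π×10⁻⁷)(183)²(2.460×10^-3)/(0.6) = 1.725×10^-4 H.
U = ½LI² = ½(1.725×10^-4)(14.1)² = 1.715×10^-2 J.

U ≈ 17.2 mJ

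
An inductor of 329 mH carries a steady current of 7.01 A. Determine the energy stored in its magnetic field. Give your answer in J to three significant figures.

Stored magnetic energy: U = ½LI².
U = ½(0.329 H)(7.01 A)² = 8.084 J.

U ≈ 8.08 J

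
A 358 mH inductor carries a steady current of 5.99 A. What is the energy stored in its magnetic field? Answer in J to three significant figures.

U ≈ 6.42 J

Stored magnetic energy: U = ½LI².
U = ½(0.358 H)(5.99 A)² = 6.423 J.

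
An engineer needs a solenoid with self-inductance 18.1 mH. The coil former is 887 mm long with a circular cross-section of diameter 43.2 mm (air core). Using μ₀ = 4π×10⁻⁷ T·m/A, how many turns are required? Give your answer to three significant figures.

N ≈ 2950 turns

A = π(d/2)² = π(2.160×10^-2 m)² = 1.466×10^-3 m².
From L = μ₀N²A/ℓ, N = √(Lℓ / (μ₀A)).
N = √[(1.810×10^-2)(0.887) / ((4π×10⁻⁷)×1.466×10^-3)] = √(8.716×10^6) ≈ 2952.3.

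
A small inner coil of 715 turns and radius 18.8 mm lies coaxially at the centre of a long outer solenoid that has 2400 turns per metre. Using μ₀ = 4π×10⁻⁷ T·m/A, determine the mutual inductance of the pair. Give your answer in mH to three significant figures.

The outer solenoid produces a uniform field B₁ = μ₀n₁I₁ across the inner coil,
so the flux linkage is N₂Φ = N₂B₁A₂ = μ₀n₁N₂A₂·I₁, giving M = μ₀n₁N₂A₂.
A₂ = πr² = π(1.880×10^-2 m)² = 1.110×10^-3 m².
M = (4π×10⁻⁷)(2400)(715)(1.110×10^-3) = 2.394×10^-3 H.

M ≈ 2.39 mH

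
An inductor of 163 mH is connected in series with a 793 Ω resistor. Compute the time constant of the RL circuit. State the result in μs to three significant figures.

τ = L/R = (0.163 H)/(793 Ω) = 2.055×10^-4 s.

τ ≈ 206 μs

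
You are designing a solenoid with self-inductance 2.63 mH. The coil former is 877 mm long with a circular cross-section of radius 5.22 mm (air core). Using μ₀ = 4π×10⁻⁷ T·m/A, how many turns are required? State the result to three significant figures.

N ≈ 4630 turns

A = πr² = π(5.220×10^-3 m)² = 8.560×10^-5 m².
From L = μ₀N²A/ℓ, N = √(Lℓ / (μ₀A)).
N = √[(2.630×10^-3)(0.877) / ((4π×10⁻⁷)×8.560×10^-5)] = √(2.144×10^7) ≈ 4630.5.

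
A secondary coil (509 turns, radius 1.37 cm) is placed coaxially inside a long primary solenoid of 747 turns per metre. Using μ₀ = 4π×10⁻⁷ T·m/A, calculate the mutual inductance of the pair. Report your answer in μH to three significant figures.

The outer solenoid produces a uniform field B₁ = μ₀n₁I₁ across the inner coil,
so the flux linkage is N₂Φ = N₂B₁A₂ = μ₀n₁N₂A₂·I₁, giving M = μ₀n₁N₂A₂.
A₂ = πr² = π(1.370×10^-2 m)² = 5.896×10^-4 m².
M = (4π×10⁻⁷)(747)(509)(5.896×10^-4) = 2.817×10^-4 H.

M ≈ 282 μH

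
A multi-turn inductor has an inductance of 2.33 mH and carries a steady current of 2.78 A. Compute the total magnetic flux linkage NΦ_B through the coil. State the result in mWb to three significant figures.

From L = NΦ_B/I, the flux linkage is NΦ_B = LI.
NΦ_B = (2.330×10^-3 H)(2.78 A) = 6.477×10^-3 Wb.

NΦ_B ≈ 6.48 mWb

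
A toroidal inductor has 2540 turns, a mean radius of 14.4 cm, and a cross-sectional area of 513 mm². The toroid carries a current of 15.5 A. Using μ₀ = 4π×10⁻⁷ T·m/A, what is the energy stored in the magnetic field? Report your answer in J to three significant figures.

U ≈ 0.552 J

L = μ₀N²A/(2πR) = (4π×10⁻⁷)(2540)²(5.130×10^-4)/(2π×0.144) = 4.597×10^-3 H.
U = ½LI² = ½(4.597×10^-3)(15.5)² = 0.5522 J.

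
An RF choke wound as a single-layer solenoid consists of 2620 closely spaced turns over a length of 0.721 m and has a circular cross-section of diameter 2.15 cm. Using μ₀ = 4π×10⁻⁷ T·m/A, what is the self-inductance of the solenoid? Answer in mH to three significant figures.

L ≈ 4.34 mH

A = π(d/2)² = π(1.075×10^-2 m)² = 3.631×10^-4 m².
For a long solenoid, L = μ₀N²A/ℓ.
L = (4π×10⁻⁷)(2620)²(3.631×10^-4)/(0.721 m) = 4.344×10^-3 H.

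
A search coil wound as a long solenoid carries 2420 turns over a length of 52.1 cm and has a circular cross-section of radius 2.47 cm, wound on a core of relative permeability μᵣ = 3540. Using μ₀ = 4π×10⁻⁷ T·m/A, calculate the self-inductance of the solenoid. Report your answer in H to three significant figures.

L ≈ 95.8 H

A = πr² = π(2.470×10^-2 m)² = 1.917×10^-3 m².
For a long solenoid, L = μ₀μᵣN²A/ℓ.
L = (4π×10⁻⁷)(3540)(2420)²(1.917×10^-3)/(0.521 m) = 95.84 H.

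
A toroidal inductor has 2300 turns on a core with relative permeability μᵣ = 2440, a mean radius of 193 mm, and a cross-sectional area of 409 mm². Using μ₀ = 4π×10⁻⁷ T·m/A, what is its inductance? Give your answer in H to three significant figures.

L ≈ 5.47 H

For a thin toroid, L = μ₀μᵣN²A/(2πR).
L = (4π×10⁻⁷)(2440)(2300)²(4.090×10^-4) / (2π×0.193 m) = 5.471 H.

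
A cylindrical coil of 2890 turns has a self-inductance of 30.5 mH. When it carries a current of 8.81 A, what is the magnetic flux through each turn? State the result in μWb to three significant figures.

From L = NΦ_B/I, the flux per turn is Φ_B = LI/N.
Φ_B = (3.050×10^-2 H)(8.81 A)/2890 = 9.298×10^-5 Wb.

Φ_B ≈ 93.0 μWb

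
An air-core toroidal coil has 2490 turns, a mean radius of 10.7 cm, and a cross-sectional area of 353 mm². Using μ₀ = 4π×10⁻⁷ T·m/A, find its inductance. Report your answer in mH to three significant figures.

For a thin toroid, L = μ₀N²A/(2πR).
L = (4π×10⁻⁷)(2490)²(3.530×10^-4) / (2π×0.107 m) = 4.091×10^-3 H.

L ≈ 4.09 mH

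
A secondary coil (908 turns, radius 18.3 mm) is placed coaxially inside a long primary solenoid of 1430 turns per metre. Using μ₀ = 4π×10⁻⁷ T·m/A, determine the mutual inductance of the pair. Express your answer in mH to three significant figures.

The outer solenoid produces a uniform field B₁ = μ₀n₁I₁ across the inner coil,
so the flux linkage is N₂Φ = N₂B₁A₂ = μ₀n₁N₂A₂·I₁, giving M = μ₀n₁N₂A₂.
A₂ = πr² = π(1.830×10^-2 m)² = 1.052×10^-3 m².
M = (4π×10⁻⁷)(1430)(908)(1.052×10^-3) = 1.717×10^-3 H.

M ≈ 1.72 mH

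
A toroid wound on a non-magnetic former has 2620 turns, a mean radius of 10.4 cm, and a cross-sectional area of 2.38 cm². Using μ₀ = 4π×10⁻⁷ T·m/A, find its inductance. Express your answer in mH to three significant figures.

L ≈ 3.14 mH

For a thin toroid, L = μ₀N²A/(2πR).
L = (4π×10⁻⁷)(2620)²(2.380×10^-4) / (2π×0.104 m) = 3.142×10^-3 H.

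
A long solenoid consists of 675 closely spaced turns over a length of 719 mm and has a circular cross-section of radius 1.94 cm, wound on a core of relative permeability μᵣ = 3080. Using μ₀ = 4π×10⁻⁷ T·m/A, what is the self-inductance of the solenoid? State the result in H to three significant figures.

L ≈ 2.90 H

A = πr² = π(1.940×10^-2 m)² = 1.182×10^-3 m².
For a long solenoid, L = μ₀μᵣN²A/ℓ.
L = (4π×10⁻⁷)(3080)(675)²(1.182×10^-3)/(0.719 m) = 2.9 H.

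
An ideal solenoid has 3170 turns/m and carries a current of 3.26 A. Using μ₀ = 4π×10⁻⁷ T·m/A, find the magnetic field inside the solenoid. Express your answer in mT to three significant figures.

B ≈ 13.0 mT

Inside a long solenoid, B = μ₀nI.
B = (4π×10⁻⁷)(3.170×10^3 m⁻¹)(3.26 A) = 1.299×10^-2 T.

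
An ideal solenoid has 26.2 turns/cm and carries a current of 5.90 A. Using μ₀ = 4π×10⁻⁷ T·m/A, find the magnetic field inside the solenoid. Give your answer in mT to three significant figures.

B ≈ 19.4 mT

Inside a long solenoid, B = μ₀nI.
B = (4π×10⁻⁷)(2.620×10^3 m⁻¹)(5.90 A) = 1.943×10^-2 T.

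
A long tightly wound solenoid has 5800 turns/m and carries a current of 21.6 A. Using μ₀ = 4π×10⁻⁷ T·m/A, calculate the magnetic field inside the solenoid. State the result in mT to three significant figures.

Inside a long solenoid, B = μ₀nI.
B = (4π×10⁻⁷)(5.800×10^3 m⁻¹)(21.6 A) = 0.1574 T.

B ≈ 157 mT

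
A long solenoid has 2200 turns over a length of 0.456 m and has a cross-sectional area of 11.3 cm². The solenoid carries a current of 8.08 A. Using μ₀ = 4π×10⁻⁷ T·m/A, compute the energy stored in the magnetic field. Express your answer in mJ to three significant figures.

A = 11.3 cm² = 1.130×10^-3 m².
L = μ₀N²A/ℓ = (4π×10⁻⁷)(2200)²(1.130×10^-3)/(0.456) = 1.507×10^-2 H.
U = ½LI² = ½(1.507×10^-2)(8.08)² = 0.492 J.

U ≈ 492 mJ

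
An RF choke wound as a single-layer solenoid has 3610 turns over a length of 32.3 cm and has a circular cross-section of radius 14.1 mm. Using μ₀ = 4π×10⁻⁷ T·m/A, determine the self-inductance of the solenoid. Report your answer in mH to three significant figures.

L ≈ 31.7 mH

A = πr² = π(1.410×10^-2 m)² = 6.246×10^-4 m².
For a long solenoid, L = μ₀N²A/ℓ.
L = (4π×10⁻⁷)(3610)²(6.246×10^-4)/(0.323 m) = 3.167×10^-2 H.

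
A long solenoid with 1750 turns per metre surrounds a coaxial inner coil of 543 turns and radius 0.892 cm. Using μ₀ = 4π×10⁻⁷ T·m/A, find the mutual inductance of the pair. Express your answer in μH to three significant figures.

The outer solenoid produces a uniform field B₁ = μ₀n₁I₁ across the inner coil,
so the flux linkage is N₂Φ = N₂B₁A₂ = μ₀n₁N₂A₂·I₁, giving M = μ₀n₁N₂A₂.
A₂ = πr² = π(8.920×10^-3 m)² = 2.500×10^-4 m².
M = (4π×10⁻⁷)(1750)(543)(2.500×10^-4) = 2.9849×10^-4 H.

M ≈ 298 μH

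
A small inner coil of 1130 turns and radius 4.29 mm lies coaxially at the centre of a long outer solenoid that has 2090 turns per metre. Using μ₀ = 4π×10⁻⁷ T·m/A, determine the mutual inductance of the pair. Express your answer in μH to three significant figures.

The outer solenoid produces a uniform field B₁ = μ₀n₁I₁ across the inner coil,
so the flux linkage is N₂Φ = N₂B₁A₂ = μ₀n₁N₂A₂·I₁, giving M = μ₀n₁N₂A₂.
A₂ = πr² = π(4.290×10^-3 m)² = 5.782×10^-5 m².
M = (4π×10⁻⁷)(2090)(1130)(5.782×10^-5) = 1.716×10^-4 H.

M ≈ 172 μH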